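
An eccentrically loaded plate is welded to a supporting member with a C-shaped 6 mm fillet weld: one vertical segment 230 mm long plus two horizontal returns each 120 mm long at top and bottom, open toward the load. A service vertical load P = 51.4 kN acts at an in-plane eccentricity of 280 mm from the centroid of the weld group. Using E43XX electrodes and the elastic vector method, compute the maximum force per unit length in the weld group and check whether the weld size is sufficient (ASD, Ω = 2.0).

E43XX → F_EXX = 430 MPa.
Total weld length L_w = 470 mm. Treat welds as unit-width lines.
Centroid: x̄ = 2×120×60 / 470 = 30.64 mm from the vertical weld.
Polar moment about centroid: J = I_x + I_y = [230³/12 + 2×120×115²] + [230×30.64² + 2(120³/12 + 120×29.36²)] = 4899000 mm³.
Direct shear f_v = P/L_w = 51.4×10³ / 470 = 109.4 N/mm (vertical).
Torsion M = P·e = 51.4×10³ × 280 = 14392000 N·mm.
Critical point at (x, y) = (89.36, 115) from centroid. f_tx = M·y/J = 337.9 N/mm; f_ty = M·x/J = 262.5 N/mm.
Resultant f_max = √[f_tx² + (f_v + f_ty)²] = √[337.9² + (109.4 + 262.5)²] = 502.5 N/mm.
Capacity per unit length: r_n/Ω = (1/2.0) × 0.6 × 430 × (0.707 × 6) = 547.2 N/mm.
502.5 ≤ 547.2 → adequate.

f_max ≈ 502 N/mm; adequate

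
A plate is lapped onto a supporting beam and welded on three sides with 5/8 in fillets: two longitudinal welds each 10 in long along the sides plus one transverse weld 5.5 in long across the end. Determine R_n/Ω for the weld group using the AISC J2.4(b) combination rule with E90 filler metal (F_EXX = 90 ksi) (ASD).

t_e = 0.707 × 0.625 = 0.4419 in.
R_nwl = 0.6 × 90 × 0.4419 × 20 = 477.2 kips (longitudinal, 2 welds).
R_nwt = 0.6 × 90 × 0.4419 × 5.5 = 131.2 kips (transverse, base value).
(i) R_nwl + R_nwt = 608.5 kips; (ii) 0.85 R_nwl + 1.5 R_nwt = 602.5 kips.
R_n = max = 608.5 kips [governs: (i)]; R_n/Ω = 304.2 kips.

R_n/Ω ≈ 304 kips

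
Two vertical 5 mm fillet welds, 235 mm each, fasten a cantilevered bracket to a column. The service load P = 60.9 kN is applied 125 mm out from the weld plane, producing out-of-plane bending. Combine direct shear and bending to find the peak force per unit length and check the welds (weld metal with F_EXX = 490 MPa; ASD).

f_max ≈ 433 N/mm; adequate

L_w = 2 × 235 = 470 mm; section modulus (unit throat) S = 2 × L²/6 = 18410 mm².
Direct shear f_v = P/L_w = 60.9×10³/470 = 129.6 N/mm.
Moment M = P × e = 60.9×10³ × 125 = 7612500 N·mm; bending f_b = M/S = 413.5 N/mm.
f_max = √(f_v² + f_b²) = √(129.6² + 413.5²) = 433.4 N/mm.
r_n/Ω = (1/2.0) × 0.6 × 490 × (0.707 × 5) = 519.6 N/mm → adequate.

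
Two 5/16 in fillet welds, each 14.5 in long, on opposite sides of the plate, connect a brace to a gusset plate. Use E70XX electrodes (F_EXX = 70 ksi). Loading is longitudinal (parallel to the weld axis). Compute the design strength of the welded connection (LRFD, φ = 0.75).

φR_n ≈ 202 kip

Effective throat t_e = 0.707 × 0.3125 = 0.2209 in.
Total length L = 29 in; A_we = 0.2209 × 29 = 6.407 in².
F_nw = 0.6 F_EXX = 0.6 × 70 = 42 ksi.
φR_n = 0.75 × 42 × 6.407 = 201.8 kip.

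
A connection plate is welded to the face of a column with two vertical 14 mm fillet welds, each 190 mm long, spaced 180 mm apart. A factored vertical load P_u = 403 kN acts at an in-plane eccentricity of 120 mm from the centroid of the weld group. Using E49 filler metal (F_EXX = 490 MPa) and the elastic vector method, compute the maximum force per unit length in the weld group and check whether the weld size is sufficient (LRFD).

Total weld length L_w = 380 mm. Treat welds as unit-width lines.
Polar moment about centroid: J = 2[d³/12 + d(b/2)²] = 2[190³/12 + 190×90²] = 4221000 mm³.
Direct shear f_v = P/L_w = 403×10³ / 380 = 1061 N/mm (vertical).
Torsion M = P·e = 403×10³ × 120 = 48360000 N·mm.
Critical point at (x, y) = (90, 95) from centroid. f_tx = M·y/J = 1088 N/mm; f_ty = M·x/J = 1031 N/mm.
Resultant f_max = √[f_tx² + (f_v + f_ty)²] = √[1088² + (1061 + 1031)²] = 2358 N/mm.
Capacity per unit length: φr_n = 0.75 × 0.6 × 490 × (0.707 × 14) = 2183 N/mm.
2358 > 2183 → NOT adequate.

f_max ≈ 2360 N/mm; NOT adequate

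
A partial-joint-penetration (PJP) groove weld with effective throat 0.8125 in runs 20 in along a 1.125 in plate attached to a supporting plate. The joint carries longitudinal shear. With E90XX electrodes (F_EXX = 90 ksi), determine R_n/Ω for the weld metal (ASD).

Effective throat (given) t_e = 0.8125 in.
A_we = 0.8125 × 20 = 16.25 in².
F_nw = 0.6 F_EXX = 54 ksi.
R_n/Ω = (54 × 16.25) / 2.0 = 438.8 kips.

R_n/Ω ≈ 439 kips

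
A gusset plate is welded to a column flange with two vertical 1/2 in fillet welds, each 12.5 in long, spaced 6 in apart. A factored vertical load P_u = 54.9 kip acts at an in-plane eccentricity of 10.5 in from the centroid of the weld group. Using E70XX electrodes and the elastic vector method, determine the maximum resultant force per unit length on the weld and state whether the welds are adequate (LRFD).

f_max ≈ 8.44 kip/in; adequate

E70XX → F_EXX = 70 ksi.
Total weld length L_w = 25 in. Treat welds as unit-width lines.
Polar moment about centroid: J = 2[d³/12 + d(b/2)²] = 2[12.5³/12 + 12.5×3²] = 550.5 in³.
Direct shear f_v = P/L_w = 54.9 / 25 = 2.196 kip/in (vertical).
Torsion M = P·e = 54.9 × 10.5 = 576.45 kip·in.
Critical point at (x, y) = (3, 6.25) from centroid. f_tx = M·y/J = 6.544 kip/in; f_ty = M·x/J = 3.141 kip/in.
Resultant f_max = √[f_tx² + (f_v + f_ty)²] = √[6.544² + (2.196 + 3.141)²] = 8.445 kip/in.
Capacity per unit length: φr_n = 0.75 × 0.6 × 70 × (0.707 × 0.5) = 11.14 kip/in.
8.445 ≤ 11.14 → adequate.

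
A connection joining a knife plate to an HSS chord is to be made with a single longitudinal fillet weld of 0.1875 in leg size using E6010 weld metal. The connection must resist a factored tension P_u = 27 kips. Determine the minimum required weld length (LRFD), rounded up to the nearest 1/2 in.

L = 8 in

E60XX → F_EXX = 60 ksi.
Throat t_e = 0.707 × 0.1875 = 0.1326 in.
φr_n = 0.75 × 0.6 × 60 × 0.1326 = 3.579 kips/in.
L_req = P_u / φr_n = 27 / 3.579 = 7.544 in total.
Round up → use L = 8 in.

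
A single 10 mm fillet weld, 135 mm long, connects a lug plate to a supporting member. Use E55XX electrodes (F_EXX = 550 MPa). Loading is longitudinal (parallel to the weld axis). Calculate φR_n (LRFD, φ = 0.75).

Effective throat t_e = 0.707 × 10 = 7.07 mm.
Total length L = 135 mm; A_we = 7.07 × 135 = 954.4 mm².
F_nw = 0.6 F_EXX = 0.6 × 550 = 330 MPa.
φR_n = 0.75 × 330 × 954.4 × 10⁻³ = 236.2 kN.

φR_n ≈ 236 kN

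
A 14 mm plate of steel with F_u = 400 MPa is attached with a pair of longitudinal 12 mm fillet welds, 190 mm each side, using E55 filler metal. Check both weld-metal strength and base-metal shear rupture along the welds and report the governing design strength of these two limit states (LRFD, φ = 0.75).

E55XX → F_EXX = 550 MPa.
t_e = 0.707 × 12 = 8.484 mm; L = 380 mm.
Weld metal: φR_n = 0.75 × 0.6 × 550 × 8.484 × 380 × 10⁻³ = 797.9 kN.
Base metal (shear rupture): φR_n = 0.75 × 0.6 × 400 × 14 × 380 × 10⁻³ = 957.6 kN.
Governing: weld metal.

φR_n ≈ 798 kN (weld metal governs)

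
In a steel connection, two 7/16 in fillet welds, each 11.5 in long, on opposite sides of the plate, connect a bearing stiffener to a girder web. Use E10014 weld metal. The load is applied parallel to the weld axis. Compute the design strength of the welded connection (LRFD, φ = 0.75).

E100XX → F_EXX = 100 ksi.
Effective throat t_e = 0.707 × 0.4375 = 0.3093 in.
Total length L = 23 in; A_we = 0.3093 × 23 = 7.114 in².
F_nw = 0.6 F_EXX = 0.6 × 100 = 60 ksi.
φR_n = 0.75 × 60 × 7.114 = 320.1 kip.

φR_n ≈ 320 kip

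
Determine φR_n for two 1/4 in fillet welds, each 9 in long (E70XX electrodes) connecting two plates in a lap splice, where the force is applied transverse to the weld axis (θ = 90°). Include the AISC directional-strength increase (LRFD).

E70XX → F_EXX = 70 ksi.
t_e = 0.707 × 0.25 = 0.1767 in; A_we = 0.1767 × 18 = 3.181 in².
Directional factor: 1.0 + 0.5 sin^1.5(90°) = 1.5.
F_nw = 0.6 × 70 × 1.5 = 63 ksi.
φR_n = 0.75 × 63 × 3.181 = 150.3 kips.

φR_n ≈ 150 kips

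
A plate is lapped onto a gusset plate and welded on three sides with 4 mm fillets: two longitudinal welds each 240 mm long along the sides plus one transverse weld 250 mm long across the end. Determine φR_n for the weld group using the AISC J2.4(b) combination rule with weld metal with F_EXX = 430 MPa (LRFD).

t_e = 0.707 × 4 = 2.828 mm.
R_nwl = 0.6 × 430 × 2.828 × 480 × 10⁻³ = 350.2 kN (longitudinal, 2 welds).
R_nwt = 0.6 × 430 × 2.828 × 250 × 10⁻³ = 182.4 kN (transverse, base value).
(i) R_nwl + R_nwt = 532.6 kN; (ii) 0.85 R_nwl + 1.5 R_nwt = 571.3 kN.
R_n = max = 571.3 kN [governs: (ii)]; φR_n = 428.5 kN.

φR_n ≈ 428 kN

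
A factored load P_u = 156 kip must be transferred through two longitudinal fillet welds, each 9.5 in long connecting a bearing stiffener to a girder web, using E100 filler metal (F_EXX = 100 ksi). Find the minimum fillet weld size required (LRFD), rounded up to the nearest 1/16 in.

w = 5/16 in

Total weld length L = 19 in.
Required throat t_e = P_u / (φ × 0.6 F_EXX × L) = 156 / (0.75 × 0.6 × 100 × 19) = 0.1825 in.
Required leg w = t_e / 0.707 = 0.2581 in → use 5/16 in.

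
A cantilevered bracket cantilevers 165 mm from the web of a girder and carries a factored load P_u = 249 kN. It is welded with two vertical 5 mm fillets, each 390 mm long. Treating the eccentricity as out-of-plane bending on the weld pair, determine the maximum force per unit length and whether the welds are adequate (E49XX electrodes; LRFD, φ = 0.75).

E49XX → F_EXX = 490 MPa.
L_w = 2 × 390 = 780 mm; section modulus (unit throat) S = 2 × L²/6 = 50700 mm².
Direct shear f_v = P/L_w = 249×10³/780 = 319.2 N/mm.
Moment M = P × e = 249×10³ × 165 = 41085000 N·mm; bending f_b = M/S = 810.4 N/mm.
f_max = √(f_v² + f_b²) = √(319.2² + 810.4²) = 871 N/mm.
φr_n = 0.75 × 0.6 × 490 × (0.707 × 5) = 779.5 N/mm → NOT adequate.

f_max ≈ 871 N/mm; NOT adequate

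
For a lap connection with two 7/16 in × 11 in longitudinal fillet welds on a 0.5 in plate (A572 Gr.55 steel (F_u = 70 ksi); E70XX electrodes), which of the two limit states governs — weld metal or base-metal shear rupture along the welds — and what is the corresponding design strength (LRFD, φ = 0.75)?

E70XX → F_EXX = 70 ksi.
t_e = 0.707 × 0.4375 = 0.3093 in; L = 22 in.
Weld metal: φR_n = 0.75 × 0.6 × 70 × 0.3093 × 22 = 214.4 kips.
Base metal (shear rupture): φR_n = 0.75 × 0.6 × 70 × 0.5 × 22 = 346.5 kips.
Governing: weld metal.

φR_n ≈ 214 kips (weld metal governs)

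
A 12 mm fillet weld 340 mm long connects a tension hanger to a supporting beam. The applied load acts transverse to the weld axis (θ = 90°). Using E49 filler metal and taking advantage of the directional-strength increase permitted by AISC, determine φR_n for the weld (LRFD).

φR_n ≈ 954 kN

E49XX → F_EXX = 490 MPa.
t_e = 0.707 × 12 = 8.484 mm; A_we = 8.484 × 340 = 2885 mm².
Directional factor: 1.0 + 0.5 sin^1.5(90°) = 1.5.
F_nw = 0.6 × 490 × 1.5 = 441 MPa.
φR_n = 0.75 × 441 × 2885 × 10⁻³ = 954.1 kN.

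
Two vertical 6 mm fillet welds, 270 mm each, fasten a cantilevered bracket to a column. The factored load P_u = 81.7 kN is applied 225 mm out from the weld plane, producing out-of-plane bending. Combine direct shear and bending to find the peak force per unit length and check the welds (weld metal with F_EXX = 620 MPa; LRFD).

L_w = 2 × 270 = 540 mm; section modulus (unit throat) S = 2 × L²/6 = 24300 mm².
Direct shear f_v = P/L_w = 81.7×10³/540 = 151.3 N/mm.
Moment M = P × e = 81.7×10³ × 225 = 18382000 N·mm; bending f_b = M/S = 756.5 N/mm.
f_max = √(f_v² + f_b²) = √(151.3² + 756.5²) = 771.5 N/mm.
φr_n = 0.75 × 0.6 × 620 × (0.707 × 6) = 1184 N/mm → adequate.

f_max ≈ 771 N/mm; adequate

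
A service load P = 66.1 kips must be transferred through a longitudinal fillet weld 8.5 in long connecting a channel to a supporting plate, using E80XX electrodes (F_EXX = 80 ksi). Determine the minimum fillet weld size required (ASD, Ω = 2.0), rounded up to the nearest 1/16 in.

Total weld length L = 8.5 in.
Required throat t_e = P × Ω / (0.6 F_EXX × L) = 66.1 × 2.0 / (0.6 × 80 × 8.5) = 0.324 in.
Required leg w = t_e / 0.707 = 0.4583 in → use 1/2 in.

w = 1/2 in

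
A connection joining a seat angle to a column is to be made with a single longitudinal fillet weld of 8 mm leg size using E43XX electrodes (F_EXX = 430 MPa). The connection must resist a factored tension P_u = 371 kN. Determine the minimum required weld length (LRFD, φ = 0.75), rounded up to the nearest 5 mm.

Throat t_e = 0.707 × 8 = 5.656 mm.
φr_n = 0.75 × 0.6 × 430 × 5.656 × 10⁻³ = 1.094 kN/mm.
L_req = P_u / φr_n = 371 / 1.094 = 339 mm total.
Round up → use L = 340 mm.

L = 340 mm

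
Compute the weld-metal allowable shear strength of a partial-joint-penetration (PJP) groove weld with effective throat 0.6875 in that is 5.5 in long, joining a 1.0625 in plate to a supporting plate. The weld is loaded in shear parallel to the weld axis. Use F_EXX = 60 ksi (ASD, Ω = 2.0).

Effective throat (given) t_e = 0.6875 in.
A_we = 0.6875 × 5.5 = 3.781 in².
F_nw = 0.6 F_EXX = 36 ksi.
R_n/Ω = (36 × 3.781) / 2.0 = 68.06 kips.

R_n/Ω ≈ 68.1 kips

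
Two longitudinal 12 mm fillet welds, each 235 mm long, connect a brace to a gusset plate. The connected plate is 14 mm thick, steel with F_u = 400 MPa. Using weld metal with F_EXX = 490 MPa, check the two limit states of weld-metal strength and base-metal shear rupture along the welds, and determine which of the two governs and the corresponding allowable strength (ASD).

t_e = 0.707 × 12 = 8.484 mm; L = 470 mm.
Weld metal: R_n/Ω = (1/2.0) × 0.6 × 490 × 8.484 × 470 × 10⁻³ = 586.2 kN.
Base metal (shear rupture): R_n/Ω = (1/2.0) × 0.6 × 400 × 14 × 470 × 10⁻³ = 789.6 kN.
Governing: weld metal.

R_n/Ω ≈ 586 kN (weld metal governs)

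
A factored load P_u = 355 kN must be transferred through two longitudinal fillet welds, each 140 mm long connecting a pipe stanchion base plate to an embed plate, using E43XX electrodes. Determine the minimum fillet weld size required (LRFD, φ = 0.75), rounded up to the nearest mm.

E43XX → F_EXX = 430 MPa.
Total weld length L = 280 mm.
Required throat t_e = P_u / (φ × 0.6 F_EXX × L) = 355 / (0.75 × 0.6 × 430 × 280 × 10⁻³) = 6.552 mm.
Required leg w = t_e / 0.707 = 9.268 mm → use 10 mm.

w = 10 mm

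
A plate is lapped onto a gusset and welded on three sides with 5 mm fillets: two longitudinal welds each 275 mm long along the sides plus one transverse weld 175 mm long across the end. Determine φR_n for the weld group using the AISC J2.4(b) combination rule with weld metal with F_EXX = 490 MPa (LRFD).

t_e = 0.707 × 5 = 3.535 mm.
R_nwl = 0.6 × 490 × 3.535 × 550 × 10⁻³ = 571.6 kN (longitudinal, 2 welds).
R_nwt = 0.6 × 490 × 3.535 × 175 × 10⁻³ = 181.9 kN (transverse, base value).
(i) R_nwl + R_nwt = 753.5 kN; (ii) 0.85 R_nwl + 1.5 R_nwt = 758.7 kN.
R_n = max = 758.7 kN [governs: (ii)]; φR_n = 569 kN.

φR_n ≈ 569 kN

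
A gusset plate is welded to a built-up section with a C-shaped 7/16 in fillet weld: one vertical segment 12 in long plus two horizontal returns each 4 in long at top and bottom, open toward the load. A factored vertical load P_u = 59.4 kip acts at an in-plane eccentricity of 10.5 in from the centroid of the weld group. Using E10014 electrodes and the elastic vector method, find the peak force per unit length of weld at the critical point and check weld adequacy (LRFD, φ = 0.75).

f_max ≈ 10.9 kip/in; adequate

E100XX → F_EXX = 100 ksi.
Total weld length L_w = 20 in. Treat welds as unit-width lines.
Centroid: x̄ = 2×4×2 / 20 = 0.8 in from the vertical weld.
Polar moment about centroid: J = I_x + I_y = [12³/12 + 2×4×6²] + [12×0.8² + 2(4³/12 + 4×1.2²)] = 461.9 in³.
Direct shear f_v = P/L_w = 59.4 / 20 = 2.97 kip/in (vertical).
Torsion M = P·e = 59.4 × 10.5 = 623.7 kip·in.
Critical point at (x, y) = (3.2, 6) from centroid. f_tx = M·y/J = 8.102 kip/in; f_ty = M·x/J = 4.321 kip/in.
Resultant f_max = √[f_tx² + (f_v + f_ty)²] = √[8.102² + (2.97 + 4.321)²] = 10.9 kip/in.
Capacity per unit length: φr_n = 0.75 × 0.6 × 100 × (0.707 × 0.4375) = 13.92 kip/in.
10.9 ≤ 13.92 → adequate.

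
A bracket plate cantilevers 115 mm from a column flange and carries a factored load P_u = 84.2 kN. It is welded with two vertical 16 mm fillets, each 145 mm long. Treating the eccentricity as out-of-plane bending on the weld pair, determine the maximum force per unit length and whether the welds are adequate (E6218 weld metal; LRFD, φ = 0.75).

f_max ≈ 1410 N/mm; adequate

E62XX → F_EXX = 620 MPa.
L_w = 2 × 145 = 290 mm; section modulus (unit throat) S = 2 × L²/6 = 7008 mm².
Direct shear f_v = P/L_w = 84.2×10³/290 = 290.3 N/mm.
Moment M = P × e = 84.2×10³ × 115 = 9683000 N·mm; bending f_b = M/S = 1382 N/mm.
f_max = √(f_v² + f_b²) = √(290.3² + 1382²) = 1412 N/mm.
φr_n = 0.75 × 0.6 × 620 × (0.707 × 16) = 3156 N/mm → adequate.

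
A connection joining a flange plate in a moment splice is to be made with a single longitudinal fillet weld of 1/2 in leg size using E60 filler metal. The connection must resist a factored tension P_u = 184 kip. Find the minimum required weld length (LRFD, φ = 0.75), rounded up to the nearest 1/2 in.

L = 19.5 in

E60XX → F_EXX = 60 ksi.
Throat t_e = 0.707 × 0.5 = 0.3535 in.
φr_n = 0.75 × 0.6 × 60 × 0.3535 = 9.544 kip/in.
L_req = P_u / φr_n = 184 / 9.544 = 19.28 in total.
Round up → use L = 19.5 in.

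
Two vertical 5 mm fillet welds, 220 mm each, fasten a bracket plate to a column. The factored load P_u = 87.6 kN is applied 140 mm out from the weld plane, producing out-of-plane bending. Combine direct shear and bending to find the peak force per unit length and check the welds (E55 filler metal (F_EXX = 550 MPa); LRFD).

L_w = 2 × 220 = 440 mm; section modulus (unit throat) S = 2 × L²/6 = 16130 mm².
Direct shear f_v = P/L_w = 87.6×10³/440 = 199.1 N/mm.
Moment M = P × e = 87.6×10³ × 140 = 12264000 N·mm; bending f_b = M/S = 760.2 N/mm.
f_max = √(f_v² + f_b²) = √(199.1² + 760.2²) = 785.8 N/mm.
φr_n = 0.75 × 0.6 × 550 × (0.707 × 5) = 874.9 N/mm → adequate.

f_max ≈ 786 N/mm; adequate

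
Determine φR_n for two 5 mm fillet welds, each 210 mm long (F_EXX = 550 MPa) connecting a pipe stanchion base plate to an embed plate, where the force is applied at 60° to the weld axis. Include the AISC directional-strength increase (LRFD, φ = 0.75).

t_e = 0.707 × 5 = 3.535 mm; A_we = 3.535 × 420 = 1485 mm².
Directional factor: 1.0 + 0.5 sin^1.5(60°) = 1.403.
F_nw = 0.6 × 550 × 1.403 = 463 MPa.
φR_n = 0.75 × 463 × 1485 × 10⁻³ = 515.5 kN.

φR_n ≈ 516 kN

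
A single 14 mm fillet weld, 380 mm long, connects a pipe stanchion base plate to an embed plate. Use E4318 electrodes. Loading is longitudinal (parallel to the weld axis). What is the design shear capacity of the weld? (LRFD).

φR_n ≈ 728 kN

E43XX → F_EXX = 430 MPa.
Effective throat t_e = 0.707 × 14 = 9.898 mm.
Total length L = 380 mm; A_we = 9.898 × 380 = 3761 mm².
F_nw = 0.6 F_EXX = 0.6 × 430 = 258 MPa.
φR_n = 0.75 × 258 × 3761 × 10⁻³ = 727.8 kN.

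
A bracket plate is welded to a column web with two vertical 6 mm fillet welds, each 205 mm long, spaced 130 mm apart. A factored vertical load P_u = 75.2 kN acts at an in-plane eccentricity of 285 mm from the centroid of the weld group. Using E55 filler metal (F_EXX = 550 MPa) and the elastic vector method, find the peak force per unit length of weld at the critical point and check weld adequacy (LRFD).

Total weld length L_w = 410 mm. Treat welds as unit-width lines.
Polar moment about centroid: J = 2[d³/12 + d(b/2)²] = 2[205³/12 + 205×65²] = 3168000 mm³.
Direct shear f_v = P/L_w = 75.2×10³ / 410 = 183.4 N/mm (vertical).
Torsion M = P·e = 75.2×10³ × 285 = 21432000 N·mm.
Critical point at (x, y) = (65, 102.5) from centroid. f_tx = M·y/J = 693.4 N/mm; f_ty = M·x/J = 439.7 N/mm.
Resultant f_max = √[f_tx² + (f_v + f_ty)²] = √[693.4² + (183.4 + 439.7)²] = 932.3 N/mm.
Capacity per unit length: φr_n = 0.75 × 0.6 × 550 × (0.707 × 6) = 1050 N/mm.
932.3 ≤ 1050 → adequate.

f_max ≈ 932 N/mm; adequate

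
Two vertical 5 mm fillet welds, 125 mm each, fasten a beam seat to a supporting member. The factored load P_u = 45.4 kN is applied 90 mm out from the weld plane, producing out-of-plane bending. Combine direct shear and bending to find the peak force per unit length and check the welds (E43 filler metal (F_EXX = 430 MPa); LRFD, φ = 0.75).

L_w = 2 × 125 = 250 mm; section modulus (unit throat) S = 2 × L²/6 = 5208 mm².
Direct shear f_v = P/L_w = 45.4×10³/250 = 181.6 N/mm.
Moment M = P × e = 45.4×10³ × 90 = 4086000 N·mm; bending f_b = M/S = 784.5 N/mm.
f_max = √(f_v² + f_b²) = √(181.6² + 784.5²) = 805.3 N/mm.
φr_n = 0.75 × 0.6 × 430 × (0.707 × 5) = 684 N/mm → NOT adequate.

f_max ≈ 805 N/mm; NOT adequate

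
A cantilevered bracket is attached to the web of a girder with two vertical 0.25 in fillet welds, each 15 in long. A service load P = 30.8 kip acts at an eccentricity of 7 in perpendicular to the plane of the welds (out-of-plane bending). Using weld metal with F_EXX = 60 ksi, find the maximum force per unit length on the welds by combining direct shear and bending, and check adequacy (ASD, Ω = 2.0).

L_w = 2 × 15 = 30 in; section modulus (unit throat) S = 2 × L²/6 = 75 in².
Direct shear f_v = P/L_w = 30.8/30 = 1.027 kip/in.
Moment M = P × e = 30.8 × 7 = 215.6 kip·in; bending f_b = M/S = 2.875 kip/in.
f_max = √(f_v² + f_b²) = √(1.027² + 2.875²) = 3.052 kip/in.
r_n/Ω = (1/2.0) × 0.6 × 60 × (0.707 × 0.25) = 3.181 kip/in → adequate.

f_max ≈ 3.05 kip/in; adequate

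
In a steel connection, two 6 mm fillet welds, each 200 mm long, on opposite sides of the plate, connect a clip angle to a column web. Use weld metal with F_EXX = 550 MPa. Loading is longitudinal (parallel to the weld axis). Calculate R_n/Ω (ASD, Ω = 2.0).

R_n/Ω ≈ 280 kN

Effective throat t_e = 0.707 × 6 = 4.242 mm.
Total length L = 400 mm; A_we = 4.242 × 400 = 1697 mm².
F_nw = 0.6 F_EXX = 0.6 × 550 = 330 MPa.
R_n = 330 × 1697 × 10⁻³ = 559.9 kN; R_n/Ω = 559.9/2.0 = 280 kN.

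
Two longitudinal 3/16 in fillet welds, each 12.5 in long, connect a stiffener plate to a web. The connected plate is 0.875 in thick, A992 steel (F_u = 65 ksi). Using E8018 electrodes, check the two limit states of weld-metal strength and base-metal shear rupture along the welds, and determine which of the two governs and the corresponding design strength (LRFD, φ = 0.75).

E80XX → F_EXX = 80 ksi.
t_e = 0.707 × 0.1875 = 0.1326 in; L = 25 in.
Weld metal: φR_n = 0.75 × 0.6 × 80 × 0.1326 × 25 = 119.3 kips.
Base metal (shear rupture): φR_n = 0.75 × 0.6 × 65 × 0.875 × 25 = 639.8 kips.
Governing: weld metal.

φR_n ≈ 119 kips (weld metal governs)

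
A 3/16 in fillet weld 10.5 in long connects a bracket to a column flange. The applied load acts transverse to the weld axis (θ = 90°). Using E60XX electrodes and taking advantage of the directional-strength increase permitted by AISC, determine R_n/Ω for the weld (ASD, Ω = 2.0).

R_n/Ω ≈ 37.6 kip

E60XX → F_EXX = 60 ksi.
t_e = 0.707 × 0.1875 = 0.1326 in; A_we = 0.1326 × 10.5 = 1.392 in².
Directional factor: 1.0 + 0.5 sin^1.5(90°) = 1.5.
F_nw = 0.6 × 60 × 1.5 = 54 ksi.
R_n/Ω = (54 × 1.392) / 2.0 = 37.58 kip.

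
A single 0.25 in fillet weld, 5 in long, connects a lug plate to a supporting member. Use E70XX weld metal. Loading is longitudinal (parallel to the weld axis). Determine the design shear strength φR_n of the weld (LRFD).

E70XX → F_EXX = 70 ksi.
Effective throat t_e = 0.707 × 0.25 = 0.1767 in.
Total length L = 5 in; A_we = 0.1767 × 5 = 0.8837 in².
F_nw = 0.6 F_EXX = 0.6 × 70 = 42 ksi.
φR_n = 0.75 × 42 × 0.8837 = 27.84 kips.

φR_n ≈ 27.8 kips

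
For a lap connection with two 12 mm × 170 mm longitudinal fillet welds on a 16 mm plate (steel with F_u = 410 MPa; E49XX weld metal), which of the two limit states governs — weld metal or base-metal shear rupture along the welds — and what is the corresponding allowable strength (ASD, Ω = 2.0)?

E49XX → F_EXX = 490 MPa.
t_e = 0.707 × 12 = 8.484 mm; L = 340 mm.
Weld metal: R_n/Ω = (1/2.0) × 0.6 × 490 × 8.484 × 340 × 10⁻³ = 424 kN.
Base metal (shear rupture): R_n/Ω = (1/2.0) × 0.6 × 410 × 16 × 340 × 10⁻³ = 669.1 kN.
Governing: weld metal.

R_n/Ω ≈ 424 kN (weld metal governs)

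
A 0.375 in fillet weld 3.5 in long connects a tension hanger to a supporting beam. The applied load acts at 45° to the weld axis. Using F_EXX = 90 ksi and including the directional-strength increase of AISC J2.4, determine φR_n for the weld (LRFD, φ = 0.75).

t_e = 0.707 × 0.375 = 0.2651 in; A_we = 0.2651 × 3.5 = 0.9279 in².
Directional factor: 1.0 + 0.5 sin^1.5(45°) = 1.297.
F_nw = 0.6 × 90 × 1.297 = 70.05 ksi.
φR_n = 0.75 × 70.05 × 0.9279 = 48.75 kips.

φR_n ≈ 48.8 kips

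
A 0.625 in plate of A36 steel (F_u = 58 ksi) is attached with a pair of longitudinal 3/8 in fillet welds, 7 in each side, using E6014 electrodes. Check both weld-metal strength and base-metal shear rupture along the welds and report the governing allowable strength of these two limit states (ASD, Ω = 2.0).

R_n/Ω ≈ 66.8 kips (weld metal governs)

E60XX → F_EXX = 60 ksi.
t_e = 0.707 × 0.375 = 0.2651 in; L = 14 in.
Weld metal: R_n/Ω = (1/2.0) × 0.6 × 60 × 0.2651 × 14 = 66.81 kips.
Base metal (shear rupture): R_n/Ω = (1/2.0) × 0.6 × 58 × 0.625 × 14 = 152.2 kips.
Governing: weld metal.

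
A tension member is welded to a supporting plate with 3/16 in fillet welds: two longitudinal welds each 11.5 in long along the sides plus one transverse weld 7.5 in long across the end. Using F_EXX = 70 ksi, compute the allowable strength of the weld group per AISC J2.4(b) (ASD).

R_n/Ω ≈ 85.7 kips

t_e = 0.707 × 0.1875 = 0.1326 in.
R_nwl = 0.6 × 70 × 0.1326 × 23 = 128.1 kips (longitudinal, 2 welds).
R_nwt = 0.6 × 70 × 0.1326 × 7.5 = 41.76 kips (transverse, base value).
(i) R_nwl + R_nwt = 169.8 kips; (ii) 0.85 R_nwl + 1.5 R_nwt = 171.5 kips.
R_n = max = 171.5 kips [governs: (ii)]; R_n/Ω = 85.74 kips.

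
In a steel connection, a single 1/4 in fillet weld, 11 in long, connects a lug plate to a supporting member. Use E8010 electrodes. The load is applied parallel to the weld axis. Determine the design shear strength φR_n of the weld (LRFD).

E80XX → F_EXX = 80 ksi.
Effective throat t_e = 0.707 × 0.25 = 0.1767 in.
Total length L = 11 in; A_we = 0.1767 × 11 = 1.944 in².
F_nw = 0.6 F_EXX = 0.6 × 80 = 48 ksi.
φR_n = 0.75 × 48 × 1.944 = 69.99 kip.

φR_n ≈ 70 kip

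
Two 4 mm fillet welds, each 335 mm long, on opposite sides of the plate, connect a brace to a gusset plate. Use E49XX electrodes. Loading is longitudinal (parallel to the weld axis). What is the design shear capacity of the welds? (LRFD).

φR_n ≈ 418 kN

E49XX → F_EXX = 490 MPa.
Effective throat t_e = 0.707 × 4 = 2.828 mm.
Total length L = 670 mm; A_we = 2.828 × 670 = 1895 mm².
F_nw = 0.6 F_EXX = 0.6 × 490 = 294 MPa.
φR_n = 0.75 × 294 × 1895 × 10⁻³ = 417.8 kN.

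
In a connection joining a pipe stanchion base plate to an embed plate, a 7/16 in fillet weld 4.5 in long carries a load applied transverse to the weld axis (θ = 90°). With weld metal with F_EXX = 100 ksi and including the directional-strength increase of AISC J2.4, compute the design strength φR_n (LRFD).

φR_n ≈ 94 kip

t_e = 0.707 × 0.4375 = 0.3093 in; A_we = 0.3093 × 4.5 = 1.392 in².
Directional factor: 1.0 + 0.5 sin^1.5(90°) = 1.5.
F_nw = 0.6 × 100 × 1.5 = 90 ksi.
φR_n = 0.75 × 90 × 1.392 = 93.95 kip.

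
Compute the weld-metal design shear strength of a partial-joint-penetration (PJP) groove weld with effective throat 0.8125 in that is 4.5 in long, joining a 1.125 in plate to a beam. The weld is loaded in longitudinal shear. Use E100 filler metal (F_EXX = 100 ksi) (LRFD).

Effective throat (given) t_e = 0.8125 in.
A_we = 0.8125 × 4.5 = 3.656 in².
F_nw = 0.6 F_EXX = 60 ksi.
φR_n = 0.75 × 60 × 3.656 = 164.5 kips.

φR_n ≈ 165 kips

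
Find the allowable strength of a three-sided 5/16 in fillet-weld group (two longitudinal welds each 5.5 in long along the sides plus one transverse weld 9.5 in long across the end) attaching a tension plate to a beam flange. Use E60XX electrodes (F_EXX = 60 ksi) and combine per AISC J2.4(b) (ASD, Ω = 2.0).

t_e = 0.707 × 0.3125 = 0.2209 in.
R_nwl = 0.6 × 60 × 0.2209 × 11 = 87.49 kips (longitudinal, 2 welds).
R_nwt = 0.6 × 60 × 0.2209 × 9.5 = 75.56 kips (transverse, base value).
(i) R_nwl + R_nwt = 163.1 kips; (ii) 0.85 R_nwl + 1.5 R_nwt = 187.7 kips.
R_n = max = 187.7 kips [governs: (ii)]; R_n/Ω = 93.85 kips.

R_n/Ω ≈ 93.9 kips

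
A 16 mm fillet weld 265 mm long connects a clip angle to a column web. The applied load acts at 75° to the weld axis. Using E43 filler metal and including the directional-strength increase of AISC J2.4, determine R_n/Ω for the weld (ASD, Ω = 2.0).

R_n/Ω ≈ 570 kN

E43XX → F_EXX = 430 MPa.
t_e = 0.707 × 16 = 11.31 mm; A_we = 11.31 × 265 = 2998 mm².
Directional factor: 1.0 + 0.5 sin^1.5(75°) = 1.475.
F_nw = 0.6 × 430 × 1.475 = 380.5 MPa.
R_n/Ω = (380.5 × 2998) / 2.0 × 10⁻³ = 570.3 kN.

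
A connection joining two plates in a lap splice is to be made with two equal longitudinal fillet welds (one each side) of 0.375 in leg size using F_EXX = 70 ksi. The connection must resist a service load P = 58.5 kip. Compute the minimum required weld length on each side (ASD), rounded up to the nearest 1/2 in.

Throat t_e = 0.707 × 0.375 = 0.2651 in.
r_n/Ω = (0.6 × 70 × 0.2651) / 2.0 = 5.568 kip/in.
L_req = P / (r_n/Ω) = 58.5 / 5.568 = 10.51 in total.
Per side: 10.51 / 2 = 5.254 in.
Round up → use L = 5.5 in on each side.

L = 5.5 in on each side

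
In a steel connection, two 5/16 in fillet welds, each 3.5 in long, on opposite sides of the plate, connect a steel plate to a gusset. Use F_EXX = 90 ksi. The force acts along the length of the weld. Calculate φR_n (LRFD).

φR_n ≈ 62.6 kips

Effective throat t_e = 0.707 × 0.3125 = 0.2209 in.
Total length L = 7 in; A_we = 0.2209 × 7 = 1.547 in².
F_nw = 0.6 F_EXX = 0.6 × 90 = 54 ksi.
φR_n = 0.75 × 54 × 1.547 = 62.64 kips.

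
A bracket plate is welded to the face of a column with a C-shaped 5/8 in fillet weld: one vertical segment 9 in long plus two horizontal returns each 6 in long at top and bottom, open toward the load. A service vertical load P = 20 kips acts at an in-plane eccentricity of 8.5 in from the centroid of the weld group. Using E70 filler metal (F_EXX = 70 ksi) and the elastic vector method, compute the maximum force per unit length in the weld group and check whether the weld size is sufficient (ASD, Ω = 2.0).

f_max ≈ 3.46 kip/in; adequate

Total weld length L_w = 21 in. Treat welds as unit-width lines.
Centroid: x̄ = 2×6×3 / 21 = 1.714 in from the vertical weld.
Polar moment about centroid: J = I_x + I_y = [9³/12 + 2×6×4.5²] + [9×1.714² + 2(6³/12 + 6×1.286²)] = 386 in³.
Direct shear f_v = P/L_w = 20 / 21 = 0.9524 kip/in (vertical).
Torsion M = P·e = 20 × 8.5 = 170 kip·in.
Critical point at (x, y) = (4.286, 4.5) from centroid. f_tx = M·y/J = 1.982 kip/in; f_ty = M·x/J = 1.887 kip/in.
Resultant f_max = √[f_tx² + (f_v + f_ty)²] = √[1.982² + (0.9524 + 1.887)²] = 3.463 kip/in.
Capacity per unit length: r_n/Ω = (1/2.0) × 0.6 × 70 × (0.707 × 0.625) = 9.279 kip/in.
3.463 ≤ 9.279 → adequate.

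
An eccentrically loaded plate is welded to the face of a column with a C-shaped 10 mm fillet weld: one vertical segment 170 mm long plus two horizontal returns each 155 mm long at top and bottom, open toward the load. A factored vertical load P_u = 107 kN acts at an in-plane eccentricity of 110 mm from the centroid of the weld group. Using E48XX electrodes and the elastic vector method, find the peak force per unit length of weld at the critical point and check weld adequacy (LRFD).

E48XX → F_EXX = 480 MPa.
Total weld length L_w = 480 mm. Treat welds as unit-width lines.
Centroid: x̄ = 2×155×77.5 / 480 = 50.05 mm from the vertical weld.
Polar moment about centroid: J = I_x + I_y = [170³/12 + 2×155×85²] + [170×50.05² + 2(155³/12 + 155×27.45²)] = 3929000 mm³.
Direct shear f_v = P/L_w = 107×10³ / 480 = 222.9 N/mm (vertical).
Torsion M = P·e = 107×10³ × 110 = 11770000 N·mm.
Critical point at (x, y) = (104.9, 85) from centroid. f_tx = M·y/J = 254.6 N/mm; f_ty = M·x/J = 314.4 N/mm.
Resultant f_max = √[f_tx² + (f_v + f_ty)²] = √[254.6² + (222.9 + 314.4)²] = 594.6 N/mm.
Capacity per unit length: φr_n = 0.75 × 0.6 × 480 × (0.707 × 10) = 1527 N/mm.
594.6 ≤ 1527 → adequate.

f_max ≈ 595 N/mm; adequate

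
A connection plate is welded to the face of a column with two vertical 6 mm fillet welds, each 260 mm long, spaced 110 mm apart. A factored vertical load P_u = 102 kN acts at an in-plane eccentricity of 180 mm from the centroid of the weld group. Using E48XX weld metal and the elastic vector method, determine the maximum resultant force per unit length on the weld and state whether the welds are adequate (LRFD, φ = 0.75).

E48XX → F_EXX = 480 MPa.
Total weld length L_w = 520 mm. Treat welds as unit-width lines.
Polar moment about centroid: J = 2[d³/12 + d(b/2)²] = 2[260³/12 + 260×55²] = 4502000 mm³.
Direct shear f_v = P/L_w = 102×10³ / 520 = 196.2 N/mm (vertical).
Torsion M = P·e = 102×10³ × 180 = 18360000 N·mm.
Critical point at (x, y) = (55, 130) from centroid. f_tx = M·y/J = 530.1 N/mm; f_ty = M·x/J = 224.3 N/mm.
Resultant f_max = √[f_tx² + (f_v + f_ty)²] = √[530.1² + (196.2 + 224.3)²] = 676.6 N/mm.
Capacity per unit length: φr_n = 0.75 × 0.6 × 480 × (0.707 × 6) = 916.3 N/mm.
676.6 ≤ 916.3 → adequate.

f_max ≈ 677 N/mm; adequate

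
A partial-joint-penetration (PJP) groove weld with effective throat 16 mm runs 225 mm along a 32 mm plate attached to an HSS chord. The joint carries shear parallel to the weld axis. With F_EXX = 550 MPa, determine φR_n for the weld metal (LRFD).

φR_n ≈ 891 kN

Effective throat (given) t_e = 16 mm.
A_we = 16 × 225 = 3600 mm².
F_nw = 0.6 F_EXX = 330 MPa.
φR_n = 0.75 × 330 × 3600 × 10⁻³ = 891 kN.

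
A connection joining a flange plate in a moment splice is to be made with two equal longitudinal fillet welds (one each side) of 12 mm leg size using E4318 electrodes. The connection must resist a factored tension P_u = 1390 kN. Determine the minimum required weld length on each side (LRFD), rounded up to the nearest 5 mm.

E43XX → F_EXX = 430 MPa.
Throat t_e = 0.707 × 12 = 8.484 mm.
φr_n = 0.75 × 0.6 × 430 × 8.484 × 10⁻³ = 1.642 kN/mm.
L_req = P_u / φr_n = 1390 / 1.642 = 846.7 mm total.
Per side: 846.7 / 2 = 423.4 mm.
Round up → use L = 425 mm on each side.

L = 425 mm on each side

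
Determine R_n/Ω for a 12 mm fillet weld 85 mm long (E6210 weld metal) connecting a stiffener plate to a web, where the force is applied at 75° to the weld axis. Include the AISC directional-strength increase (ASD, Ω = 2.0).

E62XX → F_EXX = 620 MPa.
t_e = 0.707 × 12 = 8.484 mm; A_we = 8.484 × 85 = 721.1 mm².
Directional factor: 1.0 + 0.5 sin^1.5(75°) = 1.475.
F_nw = 0.6 × 620 × 1.475 = 548.6 MPa.
R_n/Ω = (548.6 × 721.1) / 2.0 × 10⁻³ = 197.8 kN.

R_n/Ω ≈ 198 kN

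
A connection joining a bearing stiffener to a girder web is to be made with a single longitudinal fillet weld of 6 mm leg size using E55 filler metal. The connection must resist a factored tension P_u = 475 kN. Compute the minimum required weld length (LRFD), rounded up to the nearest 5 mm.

E55XX → F_EXX = 550 MPa.
Throat t_e = 0.707 × 6 = 4.242 mm.
φr_n = 0.75 × 0.6 × 550 × 4.242 × 10⁻³ = 1.05 kN/mm.
L_req = P_u / φr_n = 475 / 1.05 = 452.4 mm total.
Round up → use L = 455 mm.

L = 455 mm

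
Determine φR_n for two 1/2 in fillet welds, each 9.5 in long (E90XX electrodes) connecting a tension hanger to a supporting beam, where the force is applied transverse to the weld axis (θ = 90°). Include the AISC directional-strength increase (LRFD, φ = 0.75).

φR_n ≈ 408 kips

E90XX → F_EXX = 90 ksi.
t_e = 0.707 × 0.5 = 0.3535 in; A_we = 0.3535 × 19 = 6.716 in².
Directional factor: 1.0 + 0.5 sin^1.5(90°) = 1.5.
F_nw = 0.6 × 90 × 1.5 = 81 ksi.
φR_n = 0.75 × 81 × 6.716 = 408 kips.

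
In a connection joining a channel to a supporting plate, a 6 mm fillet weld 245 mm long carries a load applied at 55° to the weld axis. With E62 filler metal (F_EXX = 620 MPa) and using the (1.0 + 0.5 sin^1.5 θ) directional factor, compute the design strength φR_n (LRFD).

t_e = 0.707 × 6 = 4.242 mm; A_we = 4.242 × 245 = 1039 mm².
Directional factor: 1.0 + 0.5 sin^1.5(55°) = 1.371.
F_nw = 0.6 × 620 × 1.371 = 509.9 MPa.
φR_n = 0.75 × 509.9 × 1039 × 10⁻³ = 397.4 kN.

φR_n ≈ 397 kN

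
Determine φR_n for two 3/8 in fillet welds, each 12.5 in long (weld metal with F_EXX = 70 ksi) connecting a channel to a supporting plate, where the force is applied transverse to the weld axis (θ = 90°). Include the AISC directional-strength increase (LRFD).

φR_n ≈ 313 kips

t_e = 0.707 × 0.375 = 0.2651 in; A_we = 0.2651 × 25 = 6.628 in².
Directional factor: 1.0 + 0.5 sin^1.5(90°) = 1.5.
F_nw = 0.6 × 70 × 1.5 = 63 ksi.
φR_n = 0.75 × 63 × 6.628 = 313.2 kips.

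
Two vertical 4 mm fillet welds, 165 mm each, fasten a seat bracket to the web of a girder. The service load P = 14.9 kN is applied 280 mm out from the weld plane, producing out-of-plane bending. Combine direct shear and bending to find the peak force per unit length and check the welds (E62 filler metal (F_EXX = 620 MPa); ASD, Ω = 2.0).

f_max ≈ 462 N/mm; adequate

L_w = 2 × 165 = 330 mm; section modulus (unit throat) S = 2 × L²/6 = 9075 mm².
Direct shear f_v = P/L_w = 14.9×10³/330 = 45.15 N/mm.
Moment M = P × e = 14.9×10³ × 280 = 4172000 N·mm; bending f_b = M/S = 459.7 N/mm.
f_max = √(f_v² + f_b²) = √(45.15² + 459.7²) = 461.9 N/mm.
r_n/Ω = (1/2.0) × 0.6 × 620 × (0.707 × 4) = 526 N/mm → adequate.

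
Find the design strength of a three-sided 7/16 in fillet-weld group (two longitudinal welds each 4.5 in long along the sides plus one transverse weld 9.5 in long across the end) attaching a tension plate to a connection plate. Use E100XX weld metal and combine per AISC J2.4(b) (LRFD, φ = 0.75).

φR_n ≈ 305 kips

E100XX → F_EXX = 100 ksi.
t_e = 0.707 × 0.4375 = 0.3093 in.
R_nwl = 0.6 × 100 × 0.3093 × 9 = 167 kips (longitudinal, 2 welds).
R_nwt = 0.6 × 100 × 0.3093 × 9.5 = 176.3 kips (transverse, base value).
(i) R_nwl + R_nwt = 343.3 kips; (ii) 0.85 R_nwl + 1.5 R_nwt = 406.4 kips.
R_n = max = 406.4 kips [governs: (ii)]; φR_n = 304.8 kips.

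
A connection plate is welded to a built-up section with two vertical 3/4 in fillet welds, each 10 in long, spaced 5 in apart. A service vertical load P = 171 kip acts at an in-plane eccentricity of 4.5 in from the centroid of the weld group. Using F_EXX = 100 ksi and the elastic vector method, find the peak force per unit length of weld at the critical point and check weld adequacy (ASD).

Total weld length L_w = 20 in. Treat welds as unit-width lines.
Polar moment about centroid: J = 2[d³/12 + d(b/2)²] = 2[10³/12 + 10×2.5²] = 291.7 in³.
Direct shear f_v = P/L_w = 171 / 20 = 8.55 kip/in (vertical).
Torsion M = P·e = 171 × 4.5 = 769.5 kip·in.
Critical point at (x, y) = (2.5, 5) from centroid. f_tx = M·y/J = 13.19 kip/in; f_ty = M·x/J = 6.596 kip/in.
Resultant f_max = √[f_tx² + (f_v + f_ty)²] = √[13.19² + (8.55 + 6.596)²] = 20.08 kip/in.
Capacity per unit length: r_n/Ω = (1/2.0) × 0.6 × 100 × (0.707 × 0.75) = 15.91 kip/in.
20.08 > 15.91 → NOT adequate.

f_max ≈ 20.1 kip/in; NOT adequate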